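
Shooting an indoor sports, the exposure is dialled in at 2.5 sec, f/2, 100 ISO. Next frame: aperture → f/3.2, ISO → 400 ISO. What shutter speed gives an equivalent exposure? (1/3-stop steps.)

1.6 s

Aperture: f/2 → f/2.2 → f/2.5 → f/2.8 → f/3.2 — 1 1/3 stops stopped down (darker).
ISO: 100 → 125 → 160 → 200 → 250 → 320 → 400 — 2 stops higher (brighter).
Net change so far: 2/3 stop brighter. Offset with the shutter speed: 2.5 → 2 → 1.6.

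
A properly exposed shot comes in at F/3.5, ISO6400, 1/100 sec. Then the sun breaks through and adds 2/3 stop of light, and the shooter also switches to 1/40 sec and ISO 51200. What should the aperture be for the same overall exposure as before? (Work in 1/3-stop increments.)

Scene light: 2/3 stop brighter.
Shutter speed: 1/100 → 1/80 → 1/60 → 1/50 → 1/40 — 1 1/3 stops longer (brighter).
ISO: 6400 → 8000 → 10000 → 12800 → 16000 → 20000 → 25600 → 32000 → 40000 → 51200 — 3 stops higher (brighter).
Net so far: 5 stops brighter. Aperture: f/3.5 → f/4 → f/4.5 → f/5 → f/5.6 → f/6.3 → f/7.1 → f/8 → f/9 → f/10 → f/11 → f/13 → f/14 → f/16 → f/18 → f/20.

f/20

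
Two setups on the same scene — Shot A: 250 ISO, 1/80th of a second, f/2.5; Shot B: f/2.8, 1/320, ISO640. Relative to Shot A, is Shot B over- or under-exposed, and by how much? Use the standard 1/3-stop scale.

Aperture: f/2.5 → f/2.8 — 1/3 stop stopped down (darker).
Shutter speed: 1/80 → 1/100 → 1/125 → 1/160 → 1/200 → 1/250 → 1/320 — 2 stops shorter (darker).
ISO: 250 → 320 → 400 → 500 → 640 — 1 1/3 stops higher (brighter).
Net: −1/3 −2 +1 1/3 = −1 stop.

1 stop darker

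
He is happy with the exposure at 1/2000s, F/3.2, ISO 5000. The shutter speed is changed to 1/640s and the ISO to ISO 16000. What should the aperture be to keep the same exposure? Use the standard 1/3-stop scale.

f/10

Shutter speed: 1/2000 → 1/1600 → 1/1250 → 1/1000 → 1/800 → 1/640 — 1 2/3 stops longer (brighter).
ISO: 5000 → 6400 → 8000 → 10000 → 12800 → 16000 — 1 2/3 stops higher (brighter).
Net change so far: 3 1/3 stops brighter. Offset with the aperture: f/3.2 → f/3.5 → f/4 → f/4.5 → f/5 → f/5.6 → f/6.3 → f/7.1 → f/8 → f/9 → f/10.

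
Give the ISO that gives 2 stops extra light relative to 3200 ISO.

ISO 12800

ISO: 3200 → 6400 → 12800 — 2 stops raised (brighter).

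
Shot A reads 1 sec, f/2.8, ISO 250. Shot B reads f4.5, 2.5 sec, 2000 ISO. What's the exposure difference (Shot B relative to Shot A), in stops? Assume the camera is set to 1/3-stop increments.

Aperture: f/2.8 → f/3.2 → f/3.5 → f/4 → f/4.5 — 1 1/3 stops narrower (darker).
Shutter speed: 1 → 1.3 → 1.6 → 2 → 2.5 — 1 1/3 stops longer (brighter).
ISO: 250 → 320 → 400 → 500 → 640 → 800 → 1000 → 1250 → 1600 → 2000 — 3 stops raised (brighter).
Net: −1 1/3 +1 1/3 +3 = +3 stops.

3 stops brighter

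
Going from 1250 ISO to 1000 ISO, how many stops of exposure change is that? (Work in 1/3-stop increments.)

1250 → 1000 — count the steps: 1 third-stops = 1/3 stop.

1/3 stop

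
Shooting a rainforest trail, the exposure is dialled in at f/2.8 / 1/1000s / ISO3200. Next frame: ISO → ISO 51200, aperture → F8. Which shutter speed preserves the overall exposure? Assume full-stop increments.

ISO: 3200 → 6400 → 12800 → 25600 → 51200 — 4 stops higher (brighter).
Aperture: f/2.8 → f/4 → f/5.6 → f/8 — 3 stops narrower (darker).
Net change so far: 1 stop brighter. Offset with the shutter speed: 1/1000 → 1/2000.

1/2000s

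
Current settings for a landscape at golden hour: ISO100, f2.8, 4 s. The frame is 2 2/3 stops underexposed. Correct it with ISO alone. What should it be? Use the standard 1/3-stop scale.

ISO 640

Underexposed by 2 2/3 stops → need 2 2/3 stops brighter.
ISO: 100 → 125 → 160 → 200 → 250 → 320 → 400 → 500 → 640.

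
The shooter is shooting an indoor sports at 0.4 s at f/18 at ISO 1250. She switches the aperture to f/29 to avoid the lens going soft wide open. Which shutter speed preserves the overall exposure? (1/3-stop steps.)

1 s

Aperture: f/18 → f/20 → f/22 → f/25 → f/29 — 1 1/3 stops smaller aperture (darker).
Need 1 1/3 stops brighter from the shutter speed: 0.4 → 0.5 → 0.6 → 0.8 → 1.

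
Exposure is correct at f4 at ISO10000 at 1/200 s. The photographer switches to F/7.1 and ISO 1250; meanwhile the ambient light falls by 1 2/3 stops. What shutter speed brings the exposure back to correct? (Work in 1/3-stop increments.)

Scene light: 1 2/3 stops darker.
Aperture: f/4 → f/4.5 → f/5 → f/5.6 → f/6.3 → f/7.1 — 1 2/3 stops narrower (darker).
ISO: 10000 → 8000 → 6400 → 5000 → 4000 → 3200 → 2500 → 2000 → 1600 → 1250 — 3 stops dropped (darker).
Net so far: 6 1/3 stops darker. Shutter speed: 1/200 → 1/160 → 1/125 → 1/100 → 1/80 → 1/60 → 1/50 → 1/40 → 1/30 → 1/25 → 1/20 → 1/15 → 1/13 → 1/10 → 1/8 → 1/6 → 1/5 → 1/4 → 0.3 → 0.4.

0.4 s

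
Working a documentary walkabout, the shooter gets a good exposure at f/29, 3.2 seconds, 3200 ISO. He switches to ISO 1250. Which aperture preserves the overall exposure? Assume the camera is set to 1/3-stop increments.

f/18

ISO: 3200 → 2500 → 2000 → 1600 → 1250 — 1 1/3 stops lower (darker).
Need 1 1/3 stops brighter from the aperture: f/29 → f/25 → f/22 → f/20 → f/18.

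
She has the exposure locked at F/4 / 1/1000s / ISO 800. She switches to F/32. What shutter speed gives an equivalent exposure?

1/15s

Aperture: f/4 → f/5.6 → f/8 → f/11 → f/16 → f/22 → f/32 — 6 stops stopped down (darker).
Need 6 stops brighter from the shutter speed: 1/1000 → 1/500 → 1/250 → 1/125 → 1/60 → 1/30 → 1/15.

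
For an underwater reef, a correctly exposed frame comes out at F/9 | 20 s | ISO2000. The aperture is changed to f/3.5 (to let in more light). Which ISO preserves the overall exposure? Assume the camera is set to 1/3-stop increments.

ISO 320

Aperture: f/9 → f/8 → f/7.1 → f/6.3 → f/5.6 → f/5 → f/4.5 → f/4 → f/3.5 — 2 2/3 stops opened up (brighter).
Need 2 2/3 stops darker from the ISO: 2000 → 1600 → 1250 → 1000 → 800 → 640 → 500 → 400 → 320.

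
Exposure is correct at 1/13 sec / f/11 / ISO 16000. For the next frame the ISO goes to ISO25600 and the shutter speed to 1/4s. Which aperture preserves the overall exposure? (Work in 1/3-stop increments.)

f/25

ISO: 16000 → 20000 → 25600 — 2/3 stop higher (brighter).
Shutter speed: 1/13 → 1/10 → 1/8 → 1/6 → 1/5 → 1/4 — 1 2/3 stops slower (brighter).
Net change so far: 2 1/3 stops brighter. Offset with the aperture: f/11 → f/13 → f/14 → f/16 → f/18 → f/20 → f/22 → f/25.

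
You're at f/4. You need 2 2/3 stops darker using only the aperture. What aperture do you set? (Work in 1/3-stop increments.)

f/10

Aperture: f/4 → f/4.5 → f/5 → f/5.6 → f/6.3 → f/7.1 → f/8 → f/9 → f/10 — 2 2/3 stops narrower (darker).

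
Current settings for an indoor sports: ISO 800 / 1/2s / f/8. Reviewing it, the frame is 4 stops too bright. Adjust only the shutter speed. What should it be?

Overexposed by 4 stops → need 4 stops darker.
Shutter speed: 1/2 → 1/4 → 1/8 → 1/15 → 1/30.

1/30s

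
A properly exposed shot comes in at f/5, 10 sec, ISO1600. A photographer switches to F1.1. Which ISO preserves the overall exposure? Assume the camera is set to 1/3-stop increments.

ISO 80

Aperture: f/5 → f/4.5 → f/4 → f/3.5 → f/3.2 → f/2.8 → f/2.5 → f/2.2 → f/2 → f/1.8 → f/1.6 → f/1.4 → f/1.2 → f/1.1 — 4 1/3 stops opened up (brighter).
Need 4 1/3 stops darker from the ISO: 1600 → 1250 → 1000 → 800 → 640 → 500 → 400 → 320 → 250 → 200 → 160 → 125 → 100 → 80.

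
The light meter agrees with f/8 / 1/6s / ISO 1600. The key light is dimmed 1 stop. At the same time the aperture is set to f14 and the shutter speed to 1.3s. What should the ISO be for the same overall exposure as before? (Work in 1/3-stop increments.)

Scene light: 1 stop darker.
Aperture: f/8 → f/9 → f/10 → f/11 → f/13 → f/14 — 1 2/3 stops narrower (darker).
Shutter speed: 1/6 → 1/5 → 1/4 → 0.3 → 0.4 → 0.5 → 0.6 → 0.8 → 1 → 1.3 — 3 stops slower (brighter).
Net so far: 1/3 stop brighter. ISO: 1600 → 1250.

ISO 1250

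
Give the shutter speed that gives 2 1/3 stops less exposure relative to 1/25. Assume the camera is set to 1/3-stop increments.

1/125s

Shutter speed: 1/25 → 1/30 → 1/40 → 1/50 → 1/60 → 1/80 → 1/100 → 1/125 — 2 1/3 stops faster (darker).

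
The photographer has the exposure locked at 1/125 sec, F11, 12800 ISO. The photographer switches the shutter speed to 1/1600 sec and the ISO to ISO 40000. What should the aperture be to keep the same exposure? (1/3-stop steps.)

f/5.6

Shutter speed: 1/125 → 1/160 → 1/200 → 1/250 → 1/320 → 1/400 → 1/500 → 1/640 → 1/800 → 1/1000 → 1/1250 → 1/1600 — 3 2/3 stops faster (darker).
ISO: 12800 → 16000 → 20000 → 25600 → 32000 → 40000 — 1 2/3 stops higher (brighter).
Net change so far: 2 stops darker. Offset with the aperture: f/11 → f/10 → f/9 → f/8 → f/7.1 → f/6.3 → f/5.6.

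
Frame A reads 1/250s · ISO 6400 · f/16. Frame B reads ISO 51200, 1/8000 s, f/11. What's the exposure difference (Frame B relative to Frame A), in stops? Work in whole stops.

Aperture: f/16 → f/11 — 1 stop wider (brighter).
Shutter speed: 1/250 → 1/500 → 1/1000 → 1/2000 → 1/4000 → 1/8000 — 5 stops faster (darker).
ISO: 6400 → 12800 → 25600 → 51200 — 3 stops higher (brighter).
Net: +1 −5 +3 = −1 stop.

1 stop darker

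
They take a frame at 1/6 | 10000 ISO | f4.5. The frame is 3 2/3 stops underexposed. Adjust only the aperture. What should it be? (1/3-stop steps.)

Underexposed by 3 2/3 stops → need 3 2/3 stops brighter.
Aperture: f/4.5 → f/4 → f/3.5 → f/3.2 → f/2.8 → f/2.5 → f/2.2 → f/2 → f/1.8 → f/1.6 → f/1.4 → f/1.2.

f/1.2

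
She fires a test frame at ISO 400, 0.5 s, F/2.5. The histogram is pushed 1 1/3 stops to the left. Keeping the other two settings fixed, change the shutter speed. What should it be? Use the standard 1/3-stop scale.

Underexposed by 1 1/3 stops → need 1 1/3 stops brighter.
Shutter speed: 0.5 → 0.6 → 0.8 → 1 → 1.3.

1.3 s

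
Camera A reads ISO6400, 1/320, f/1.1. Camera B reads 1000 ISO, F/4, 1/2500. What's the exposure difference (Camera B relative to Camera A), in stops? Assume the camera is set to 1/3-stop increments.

Aperture: f/1.1 → f/1.2 → f/1.4 → f/1.6 → f/1.8 → f/2 → f/2.2 → f/2.5 → f/2.8 → f/3.2 → f/3.5 → f/4 — 3 2/3 stops narrower (darker).
Shutter speed: 1/320 → 1/400 → 1/500 → 1/640 → 1/800 → 1/1000 → 1/1250 → 1/1600 → 1/2000 → 1/2500 — 3 stops shorter (darker).
ISO: 6400 → 5000 → 4000 → 3200 → 2500 → 2000 → 1600 → 1250 → 1000 — 2 2/3 stops lower (darker).
Net: −3 2/3 −3 −2 2/3 = −9 1/3 stops.

9 1/3 stops darker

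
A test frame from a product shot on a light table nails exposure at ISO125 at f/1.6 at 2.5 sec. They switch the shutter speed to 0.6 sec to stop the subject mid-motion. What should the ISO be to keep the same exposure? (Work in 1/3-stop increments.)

Shutter speed: 2.5 → 2 → 1.6 → 1.3 → 1 → 0.8 → 0.6 — 2 stops shorter (darker).
Need 2 stops brighter from the ISO: 125 → 160 → 200 → 250 → 320 → 400 → 500.

ISO 500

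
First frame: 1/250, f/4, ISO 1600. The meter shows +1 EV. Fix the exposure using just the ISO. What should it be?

Overexposed by 1 stop → need 1 stop darker.
ISO: 1600 → 800.

ISO 800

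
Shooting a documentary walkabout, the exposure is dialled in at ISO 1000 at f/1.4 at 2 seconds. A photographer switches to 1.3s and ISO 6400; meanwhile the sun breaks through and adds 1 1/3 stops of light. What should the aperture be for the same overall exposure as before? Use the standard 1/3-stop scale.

Scene light: 1 1/3 stops brighter.
Shutter speed: 2 → 1.6 → 1.3 — 2/3 stop faster (darker).
ISO: 1000 → 1250 → 1600 → 2000 → 2500 → 3200 → 4000 → 5000 → 6400 — 2 2/3 stops raised (brighter).
Net so far: 3 1/3 stops brighter. Aperture: f/1.4 → f/1.6 → f/1.8 → f/2 → f/2.2 → f/2.5 → f/2.8 → f/3.2 → f/3.5 → f/4 → f/4.5.

f/4.5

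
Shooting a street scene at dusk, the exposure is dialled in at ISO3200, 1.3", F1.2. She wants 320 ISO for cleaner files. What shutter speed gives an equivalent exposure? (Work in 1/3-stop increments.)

13 s

ISO: 3200 → 2500 → 2000 → 1600 → 1250 → 1000 → 800 → 640 → 500 → 400 → 320 — 3 1/3 stops lower (darker).
Need 3 1/3 stops brighter from the shutter speed: 1.3 → 1.6 → 2 → 2.5 → 3.2 → 4 → 5 → 6 → 8 → 10 → 13.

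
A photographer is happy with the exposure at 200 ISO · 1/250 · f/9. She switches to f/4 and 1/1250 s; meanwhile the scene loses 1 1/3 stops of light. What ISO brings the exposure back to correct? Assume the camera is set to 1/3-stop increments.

Scene light: 1 1/3 stops darker.
Aperture: f/9 → f/8 → f/7.1 → f/6.3 → f/5.6 → f/5 → f/4.5 → f/4 — 2 1/3 stops opened up (brighter).
Shutter speed: 1/250 → 1/320 → 1/400 → 1/500 → 1/640 → 1/800 → 1/1000 → 1/1250 — 2 1/3 stops faster (darker).
Net so far: 1 1/3 stops darker. ISO: 200 → 250 → 320 → 400 → 500.

ISO 500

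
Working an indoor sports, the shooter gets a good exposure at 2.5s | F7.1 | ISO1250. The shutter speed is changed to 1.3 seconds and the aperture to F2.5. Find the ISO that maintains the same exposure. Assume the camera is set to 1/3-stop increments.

Shutter speed: 2.5 → 2 → 1.6 → 1.3 — 1 stop shorter (darker).
Aperture: f/7.1 → f/6.3 → f/5.6 → f/5 → f/4.5 → f/4 → f/3.5 → f/3.2 → f/2.8 → f/2.5 — 3 stops larger aperture (brighter).
Net change so far: 2 stops brighter. Offset with the ISO: 1250 → 1000 → 800 → 640 → 500 → 400 → 320.

ISO 320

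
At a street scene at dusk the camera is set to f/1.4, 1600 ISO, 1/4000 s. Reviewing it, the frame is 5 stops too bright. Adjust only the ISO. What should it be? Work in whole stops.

Overexposed by 5 stops → need 5 stops darker.
ISO: 1600 → 800 → 400 → 200 → 100 → 50.

ISO 50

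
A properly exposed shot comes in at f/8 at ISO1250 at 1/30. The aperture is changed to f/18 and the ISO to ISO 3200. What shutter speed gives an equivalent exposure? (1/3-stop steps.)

Aperture: f/8 → f/9 → f/10 → f/11 → f/13 → f/14 → f/16 → f/18 — 2 1/3 stops stopped down (darker).
ISO: 1250 → 1600 → 2000 → 2500 → 3200 — 1 1/3 stops higher (brighter).
Net change so far: 1 stop darker. Offset with the shutter speed: 1/30 → 1/25 → 1/20 → 1/15.

1/15s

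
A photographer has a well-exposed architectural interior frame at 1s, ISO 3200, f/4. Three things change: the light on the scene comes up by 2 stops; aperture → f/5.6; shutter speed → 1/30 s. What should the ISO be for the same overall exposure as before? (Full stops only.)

ISO 51200

Scene light: 2 stops brighter.
Aperture: f/4 → f/5.6 — 1 stop stopped down (darker).
Shutter speed: 1 → 1/2 → 1/4 → 1/8 → 1/15 → 1/30 — 5 stops shorter (darker).
Net so far: 4 stops darker. ISO: 3200 → 6400 → 12800 → 25600 → 51200.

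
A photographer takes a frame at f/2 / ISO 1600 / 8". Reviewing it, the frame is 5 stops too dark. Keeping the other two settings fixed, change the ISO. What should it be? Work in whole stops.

ISO 51200

Underexposed by 5 stops → need 5 stops brighter.
ISO: 1600 → 3200 → 6400 → 12800 → 25600 → 51200.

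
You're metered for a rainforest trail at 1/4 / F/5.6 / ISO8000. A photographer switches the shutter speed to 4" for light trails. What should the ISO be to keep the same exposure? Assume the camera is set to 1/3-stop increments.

ISO 500

Shutter speed: 1/4 → 0.3 → 0.4 → 0.5 → 0.6 → 0.8 → 1 → 1.3 → 1.6 → 2 → 2.5 → 3.2 → 4 — 4 stops longer (brighter).
Need 4 stops darker from the ISO: 8000 → 6400 → 5000 → 4000 → 3200 → 2500 → 2000 → 1600 → 1250 → 1000 → 800 → 640 → 500.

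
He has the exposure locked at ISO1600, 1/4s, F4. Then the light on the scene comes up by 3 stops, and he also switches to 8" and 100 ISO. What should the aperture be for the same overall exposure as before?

Scene light: 3 stops brighter.
Shutter speed: 1/4 → 1/2 → 1 → 2 → 4 → 8 — 5 stops longer (brighter).
ISO: 1600 → 800 → 400 → 200 → 100 — 4 stops lower (darker).
Net so far: 4 stops brighter. Aperture: f/4 → f/5.6 → f/8 → f/11 → f/16.

f/16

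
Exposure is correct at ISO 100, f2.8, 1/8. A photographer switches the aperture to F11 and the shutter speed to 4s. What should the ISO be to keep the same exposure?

ISO 50

Aperture: f/2.8 → f/4 → f/5.6 → f/8 → f/11 — 4 stops narrower (darker).
Shutter speed: 1/8 → 1/4 → 1/2 → 1 → 2 → 4 — 5 stops longer (brighter).
Net change so far: 1 stop brighter. Offset with the ISO: 100 → 50.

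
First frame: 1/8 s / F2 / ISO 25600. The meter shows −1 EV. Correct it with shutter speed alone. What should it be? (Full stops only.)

Underexposed by 1 stop → need 1 stop brighter.
Shutter speed: 1/8 → 1/4.

1/4s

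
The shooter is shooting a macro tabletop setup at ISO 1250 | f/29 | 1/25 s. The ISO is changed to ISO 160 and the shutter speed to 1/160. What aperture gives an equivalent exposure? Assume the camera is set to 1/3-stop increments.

ISO: 1250 → 1000 → 800 → 640 → 500 → 400 → 320 → 250 → 200 → 160 — 3 stops lower (darker).
Shutter speed: 1/25 → 1/30 → 1/40 → 1/50 → 1/60 → 1/80 → 1/100 → 1/125 → 1/160 — 2 2/3 stops shorter (darker).
Net change so far: 5 2/3 stops darker. Offset with the aperture: f/29 → f/25 → f/22 → f/20 → f/18 → f/16 → f/14 → f/13 → f/11 → f/10 → f/9 → f/8 → f/7.1 → f/6.3 → f/5.6 → f/5 → f/4.5 → f/4.

f/4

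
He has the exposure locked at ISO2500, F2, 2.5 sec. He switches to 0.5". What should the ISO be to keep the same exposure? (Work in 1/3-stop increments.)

Shutter speed: 2.5 → 2 → 1.6 → 1.3 → 1 → 0.8 → 0.6 → 0.5 — 2 1/3 stops faster (darker).
Need 2 1/3 stops brighter from the ISO: 2500 → 3200 → 4000 → 5000 → 6400 → 8000 → 10000 → 12800.

ISO 12800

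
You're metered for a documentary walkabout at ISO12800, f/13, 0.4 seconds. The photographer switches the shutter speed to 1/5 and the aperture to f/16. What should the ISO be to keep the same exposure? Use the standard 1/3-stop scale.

Shutter speed: 0.4 → 0.3 → 1/4 → 1/5 — 1 stop faster (darker).
Aperture: f/13 → f/14 → f/16 — 2/3 stop stopped down (darker).
Net change so far: 1 2/3 stops darker. Offset with the ISO: 12800 → 16000 → 20000 → 25600 → 32000 → 40000.

ISO 40000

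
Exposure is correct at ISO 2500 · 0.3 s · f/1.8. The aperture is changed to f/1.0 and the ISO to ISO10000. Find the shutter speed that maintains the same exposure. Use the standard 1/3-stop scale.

1/40s

Aperture: f/1.8 → f/1.6 → f/1.4 → f/1.2 → f/1.1 → f/1.0 — 1 2/3 stops larger aperture (brighter).
ISO: 2500 → 3200 → 4000 → 5000 → 6400 → 8000 → 10000 — 2 stops higher (brighter).
Net change so far: 3 2/3 stops brighter. Offset with the shutter speed: 0.3 → 1/4 → 1/5 → 1/6 → 1/8 → 1/10 → 1/13 → 1/15 → 1/20 → 1/25 → 1/30 → 1/40.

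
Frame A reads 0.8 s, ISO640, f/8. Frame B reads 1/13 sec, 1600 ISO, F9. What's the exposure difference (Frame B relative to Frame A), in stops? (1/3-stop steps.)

Aperture: f/8 → f/9 — 1/3 stop smaller aperture (darker).
Shutter speed: 0.8 → 0.6 → 0.5 → 0.4 → 0.3 → 1/4 → 1/5 → 1/6 → 1/8 → 1/10 → 1/13 — 3 1/3 stops faster (darker).
ISO: 640 → 800 → 1000 → 1250 → 1600 — 1 1/3 stops raised (brighter).
Net: −1/3 −3 1/3 +1 1/3 = −2 1/3 stops.

2 1/3 stops darker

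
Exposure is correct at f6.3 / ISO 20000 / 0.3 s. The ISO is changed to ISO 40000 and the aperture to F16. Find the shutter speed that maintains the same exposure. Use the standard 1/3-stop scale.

1 s

ISO: 20000 → 25600 → 32000 → 40000 — 1 stop raised (brighter).
Aperture: f/6.3 → f/7.1 → f/8 → f/9 → f/10 → f/11 → f/13 → f/14 → f/16 — 2 2/3 stops stopped down (darker).
Net change so far: 1 2/3 stops darker. Offset with the shutter speed: 0.3 → 0.4 → 0.5 → 0.6 → 0.8 → 1.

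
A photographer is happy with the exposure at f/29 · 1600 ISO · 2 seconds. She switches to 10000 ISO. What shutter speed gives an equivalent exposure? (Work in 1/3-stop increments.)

ISO: 1600 → 2000 → 2500 → 3200 → 4000 → 5000 → 6400 → 8000 → 10000 — 2 2/3 stops raised (brighter).
Need 2 2/3 stops darker from the shutter speed: 2 → 1.6 → 1.3 → 1 → 0.8 → 0.6 → 0.5 → 0.4 → 0.3.

0.3 s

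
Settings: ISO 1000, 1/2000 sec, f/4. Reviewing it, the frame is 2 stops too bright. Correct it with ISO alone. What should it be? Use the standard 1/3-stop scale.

ISO 250

Overexposed by 2 stops → need 2 stops darker.
ISO: 1000 → 800 → 640 → 500 → 400 → 320 → 250.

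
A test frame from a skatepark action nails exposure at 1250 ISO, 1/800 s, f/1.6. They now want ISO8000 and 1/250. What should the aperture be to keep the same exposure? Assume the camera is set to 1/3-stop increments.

ISO: 1250 → 1600 → 2000 → 2500 → 3200 → 4000 → 5000 → 6400 → 8000 — 2 2/3 stops raised (brighter).
Shutter speed: 1/800 → 1/640 → 1/500 → 1/400 → 1/320 → 1/250 — 1 2/3 stops slower (brighter).
Net change so far: 4 1/3 stops brighter. Offset with the aperture: f/1.6 → f/1.8 → f/2 → f/2.2 → f/2.5 → f/2.8 → f/3.2 → f/3.5 → f/4 → f/4.5 → f/5 → f/5.6 → f/6.3 → f/7.1.

f/7.1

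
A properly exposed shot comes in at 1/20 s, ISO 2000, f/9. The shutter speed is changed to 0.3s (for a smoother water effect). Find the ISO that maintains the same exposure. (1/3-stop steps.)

ISO 320

Shutter speed: 1/20 → 1/15 → 1/13 → 1/10 → 1/8 → 1/6 → 1/5 → 1/4 → 0.3 — 2 2/3 stops slower (brighter).
Need 2 2/3 stops darker from the ISO: 2000 → 1600 → 1250 → 1000 → 800 → 640 → 500 → 400 → 320.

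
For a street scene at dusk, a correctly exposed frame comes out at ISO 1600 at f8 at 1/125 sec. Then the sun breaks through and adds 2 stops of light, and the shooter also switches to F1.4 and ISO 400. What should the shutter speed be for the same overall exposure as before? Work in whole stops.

1/4000s

Scene light: 2 stops brighter.
Aperture: f/8 → f/5.6 → f/4 → f/2.8 → f/2 → f/1.4 — 5 stops opened up (brighter).
ISO: 1600 → 800 → 400 — 2 stops dropped (darker).
Net so far: 5 stops brighter. Shutter speed: 1/125 → 1/250 → 1/500 → 1/1000 → 1/2000 → 1/4000.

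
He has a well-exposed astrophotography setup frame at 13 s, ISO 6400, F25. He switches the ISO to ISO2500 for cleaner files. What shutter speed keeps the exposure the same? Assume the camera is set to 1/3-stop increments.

ISO: 6400 → 5000 → 4000 → 3200 → 2500 — 1 1/3 stops dropped (darker).
Need 1 1/3 stops brighter from the shutter speed: 13 → 15 → 20 → 25 → 30.

30 s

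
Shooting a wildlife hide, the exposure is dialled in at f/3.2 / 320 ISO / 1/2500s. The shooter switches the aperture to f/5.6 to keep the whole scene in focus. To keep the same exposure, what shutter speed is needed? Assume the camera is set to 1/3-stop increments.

Aperture: f/3.2 → f/3.5 → f/4 → f/4.5 → f/5 → f/5.6 — 1 2/3 stops narrower (darker).
Need 1 2/3 stops brighter from the shutter speed: 1/2500 → 1/2000 → 1/1600 → 1/1250 → 1/1000 → 1/800.

1/800s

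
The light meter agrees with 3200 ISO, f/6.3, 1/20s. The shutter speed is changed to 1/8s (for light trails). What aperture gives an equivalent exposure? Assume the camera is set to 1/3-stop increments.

Shutter speed: 1/20 → 1/15 → 1/13 → 1/10 → 1/8 — 1 1/3 stops slower (brighter).
Need 1 1/3 stops darker from the aperture: f/6.3 → f/7.1 → f/8 → f/9 → f/10.

f/10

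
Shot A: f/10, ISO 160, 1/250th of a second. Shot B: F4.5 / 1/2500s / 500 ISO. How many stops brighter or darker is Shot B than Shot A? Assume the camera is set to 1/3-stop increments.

2/3 stop brighter

Aperture: f/10 → f/9 → f/8 → f/7.1 → f/6.3 → f/5.6 → f/5 → f/4.5 — 2 1/3 stops wider (brighter).
Shutter speed: 1/250 → 1/320 → 1/400 → 1/500 → 1/640 → 1/800 → 1/1000 → 1/1250 → 1/1600 → 1/2000 → 1/2500 — 3 1/3 stops shorter (darker).
ISO: 160 → 200 → 250 → 320 → 400 → 500 — 1 2/3 stops higher (brighter).
Net: +2 1/3 −3 1/3 +1 2/3 = +2/3 stops.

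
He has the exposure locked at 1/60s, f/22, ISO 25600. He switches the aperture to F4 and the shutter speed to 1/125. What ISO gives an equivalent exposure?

Aperture: f/22 → f/16 → f/11 → f/8 → f/5.6 → f/4 — 5 stops larger aperture (brighter).
Shutter speed: 1/60 → 1/125 — 1 stop shorter (darker).
Net change so far: 4 stops brighter. Offset with the ISO: 25600 → 12800 → 6400 → 3200 → 1600.

ISO 1600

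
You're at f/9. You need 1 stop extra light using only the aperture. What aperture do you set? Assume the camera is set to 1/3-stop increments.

Aperture: f/9 → f/8 → f/7.1 → f/6.3 — 1 stop wider (brighter).

f/6.3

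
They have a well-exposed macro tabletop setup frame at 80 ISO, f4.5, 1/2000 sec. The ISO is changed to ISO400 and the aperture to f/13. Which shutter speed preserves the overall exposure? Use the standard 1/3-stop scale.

ISO: 80 → 100 → 125 → 160 → 200 → 250 → 320 → 400 — 2 1/3 stops raised (brighter).
Aperture: f/4.5 → f/5 → f/5.6 → f/6.3 → f/7.1 → f/8 → f/9 → f/10 → f/11 → f/13 — 3 stops smaller aperture (darker).
Net change so far: 2/3 stop darker. Offset with the shutter speed: 1/2000 → 1/1600 → 1/1250.

1/1250s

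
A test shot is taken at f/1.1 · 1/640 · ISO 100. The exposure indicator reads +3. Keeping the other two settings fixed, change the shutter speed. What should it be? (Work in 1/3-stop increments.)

1/5000s

Overexposed by 3 stops → need 3 stops darker.
Shutter speed: 1/640 → 1/800 → 1/1000 → 1/1250 → 1/1600 → 1/2000 → 1/2500 → 1/3200 → 1/4000 → 1/5000.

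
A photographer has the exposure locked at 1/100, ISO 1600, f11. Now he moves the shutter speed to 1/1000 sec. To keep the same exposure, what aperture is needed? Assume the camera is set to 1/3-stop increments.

Shutter speed: 1/100 → 1/125 → 1/160 → 1/200 → 1/250 → 1/320 → 1/400 → 1/500 → 1/640 → 1/800 → 1/1000 — 3 1/3 stops shorter (darker).
Need 3 1/3 stops brighter from the aperture: f/11 → f/10 → f/9 → f/8 → f/7.1 → f/6.3 → f/5.6 → f/5 → f/4.5 → f/4 → f/3.5.

f/3.5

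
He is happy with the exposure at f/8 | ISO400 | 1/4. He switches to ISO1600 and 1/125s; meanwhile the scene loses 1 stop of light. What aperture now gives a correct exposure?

Scene light: 1 stop darker.
ISO: 400 → 800 → 1600 — 2 stops higher (brighter).
Shutter speed: 1/4 → 1/8 → 1/15 → 1/30 → 1/60 → 1/125 — 5 stops shorter (darker).
Net so far: 4 stops darker. Aperture: f/8 → f/5.6 → f/4 → f/2.8 → f/2.

f/2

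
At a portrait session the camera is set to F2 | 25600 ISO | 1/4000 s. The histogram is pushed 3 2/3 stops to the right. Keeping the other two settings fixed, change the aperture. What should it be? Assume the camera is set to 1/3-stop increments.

f/7.1

Overexposed by 3 2/3 stops → need 3 2/3 stops darker.
Aperture: f/2 → f/2.2 → f/2.5 → f/2.8 → f/3.2 → f/3.5 → f/4 → f/4.5 → f/5 → f/5.6 → f/6.3 → f/7.1.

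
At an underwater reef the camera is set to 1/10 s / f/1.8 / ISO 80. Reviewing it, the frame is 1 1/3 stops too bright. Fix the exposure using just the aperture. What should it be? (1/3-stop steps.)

Overexposed by 1 1/3 stops → need 1 1/3 stops darker.
Aperture: f/1.8 → f/2 → f/2.2 → f/2.5 → f/2.8.

f/2.8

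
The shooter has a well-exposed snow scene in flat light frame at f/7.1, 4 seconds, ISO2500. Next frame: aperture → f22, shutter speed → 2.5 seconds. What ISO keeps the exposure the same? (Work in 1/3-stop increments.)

ISO 40000

Aperture: f/7.1 → f/8 → f/9 → f/10 → f/11 → f/13 → f/14 → f/16 → f/18 → f/20 → f/22 — 3 1/3 stops stopped down (darker).
Shutter speed: 4 → 3.2 → 2.5 — 2/3 stop faster (darker).
Net change so far: 4 stops darker. Offset with the ISO: 2500 → 3200 → 4000 → 5000 → 6400 → 8000 → 10000 → 12800 → 16000 → 20000 → 25600 → 32000 → 40000.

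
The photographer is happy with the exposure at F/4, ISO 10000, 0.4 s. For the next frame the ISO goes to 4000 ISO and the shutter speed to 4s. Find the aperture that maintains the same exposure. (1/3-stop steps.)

f/8

ISO: 10000 → 8000 → 6400 → 5000 → 4000 — 1 1/3 stops dropped (darker).
Shutter speed: 0.4 → 0.5 → 0.6 → 0.8 → 1 → 1.3 → 1.6 → 2 → 2.5 → 3.2 → 4 — 3 1/3 stops slower (brighter).
Net change so far: 2 stops brighter. Offset with the aperture: f/4 → f/4.5 → f/5 → f/5.6 → f/6.3 → f/7.1 → f/8.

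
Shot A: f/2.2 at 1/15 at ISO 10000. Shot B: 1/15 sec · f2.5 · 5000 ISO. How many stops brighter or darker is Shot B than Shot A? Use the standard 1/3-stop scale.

1 1/3 stops darker

Aperture: f/2.2 → f/2.5 — 1/3 stop stopped down (darker).
Shutter speed: unchanged.
ISO: 10000 → 8000 → 6400 → 5000 — 1 stop dropped (darker).
Net: −1/3 −1 = −1 1/3 stops.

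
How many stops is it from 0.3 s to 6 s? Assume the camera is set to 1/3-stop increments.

0.3 → 0.4 → 0.5 → 0.6 → 0.8 → 1 → 1.3 → 1.6 → 2 → 2.5 → 3.2 → 4 → 5 → 6 — count the steps: 13 third-stops = 4 1/3 stops.

4 1/3 stops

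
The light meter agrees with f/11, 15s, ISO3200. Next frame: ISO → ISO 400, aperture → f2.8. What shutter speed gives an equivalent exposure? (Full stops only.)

ISO: 3200 → 1600 → 800 → 400 — 3 stops lower (darker).
Aperture: f/11 → f/8 → f/5.6 → f/4 → f/2.8 — 4 stops wider (brighter).
Net change so far: 1 stop brighter. Offset with the shutter speed: 15 → 8.

8 s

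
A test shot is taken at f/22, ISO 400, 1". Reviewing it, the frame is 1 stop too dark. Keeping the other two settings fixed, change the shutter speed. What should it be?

Underexposed by 1 stop → need 1 stop brighter.
Shutter speed: 1 → 2.

2 s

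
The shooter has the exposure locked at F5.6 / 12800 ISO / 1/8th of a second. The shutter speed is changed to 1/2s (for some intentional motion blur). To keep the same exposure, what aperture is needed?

f/11

Shutter speed: 1/8 → 1/4 → 1/2 — 2 stops longer (brighter).
Need 2 stops darker from the aperture: f/5.6 → f/8 → f/11.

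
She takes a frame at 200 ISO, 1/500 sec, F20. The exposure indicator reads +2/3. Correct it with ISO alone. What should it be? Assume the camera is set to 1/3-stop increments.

Overexposed by 2/3 stop → need 2/3 stop darker.
ISO: 200 → 160 → 125.

ISO 125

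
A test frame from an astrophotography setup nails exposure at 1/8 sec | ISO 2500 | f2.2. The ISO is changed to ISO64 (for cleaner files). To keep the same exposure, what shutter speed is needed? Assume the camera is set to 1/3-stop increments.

ISO: 2500 → 2000 → 1600 → 1250 → 1000 → 800 → 640 → 500 → 400 → 320 → 250 → 200 → 160 → 125 → 100 → 80 → 64 — 5 1/3 stops lower (darker).
Need 5 1/3 stops brighter from the shutter speed: 1/8 → 1/6 → 1/5 → 1/4 → 0.3 → 0.4 → 0.5 → 0.6 → 0.8 → 1 → 1.3 → 1.6 → 2 → 2.5 → 3.2 → 4 → 5.

5 s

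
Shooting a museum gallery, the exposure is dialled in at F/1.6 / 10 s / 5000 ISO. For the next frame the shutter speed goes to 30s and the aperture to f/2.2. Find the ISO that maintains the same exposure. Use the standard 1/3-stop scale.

ISO 3200

Shutter speed: 10 → 13 → 15 → 20 → 25 → 30 — 1 2/3 stops slower (brighter).
Aperture: f/1.6 → f/1.8 → f/2 → f/2.2 — 1 stop narrower (darker).
Net change so far: 2/3 stop brighter. Offset with the ISO: 5000 → 4000 → 3200.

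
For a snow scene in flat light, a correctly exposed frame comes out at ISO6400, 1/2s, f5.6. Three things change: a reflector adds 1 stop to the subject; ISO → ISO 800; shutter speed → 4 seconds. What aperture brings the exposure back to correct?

Scene light: 1 stop brighter.
ISO: 6400 → 3200 → 1600 → 800 — 3 stops dropped (darker).
Shutter speed: 1/2 → 1 → 2 → 4 — 3 stops longer (brighter).
Net so far: 1 stop brighter. Aperture: f/5.6 → f/8.

f/8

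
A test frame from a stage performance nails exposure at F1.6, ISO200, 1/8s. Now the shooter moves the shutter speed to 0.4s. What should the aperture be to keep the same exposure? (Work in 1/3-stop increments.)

Shutter speed: 1/8 → 1/6 → 1/5 → 1/4 → 0.3 → 0.4 — 1 2/3 stops longer (brighter).
Need 1 2/3 stops darker from the aperture: f/1.6 → f/1.8 → f/2 → f/2.2 → f/2.5 → f/2.8.

f/2.8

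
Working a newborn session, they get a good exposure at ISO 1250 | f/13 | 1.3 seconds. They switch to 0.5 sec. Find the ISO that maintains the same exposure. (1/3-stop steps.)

Shutter speed: 1.3 → 1 → 0.8 → 0.6 → 0.5 — 1 1/3 stops faster (darker).
Need 1 1/3 stops brighter from the ISO: 1250 → 1600 → 2000 → 2500 → 3200.

ISO 3200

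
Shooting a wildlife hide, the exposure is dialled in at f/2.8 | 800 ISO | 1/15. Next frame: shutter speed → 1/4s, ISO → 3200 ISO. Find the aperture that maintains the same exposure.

f/11

Shutter speed: 1/15 → 1/8 → 1/4 — 2 stops longer (brighter).
ISO: 800 → 1600 → 3200 — 2 stops raised (brighter).
Net change so far: 4 stops brighter. Offset with the aperture: f/2.8 → f/4 → f/5.6 → f/8 → f/11.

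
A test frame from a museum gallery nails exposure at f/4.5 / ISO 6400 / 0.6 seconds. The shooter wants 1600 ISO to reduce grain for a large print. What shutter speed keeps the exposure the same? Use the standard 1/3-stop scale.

2.5 s

ISO: 6400 → 5000 → 4000 → 3200 → 2500 → 2000 → 1600 — 2 stops dropped (darker).
Need 2 stops brighter from the shutter speed: 0.6 → 0.8 → 1 → 1.3 → 1.6 → 2 → 2.5.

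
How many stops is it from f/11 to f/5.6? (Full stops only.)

f/11 → f/8 → f/5.6 — count the steps: 2 stops.

2 stops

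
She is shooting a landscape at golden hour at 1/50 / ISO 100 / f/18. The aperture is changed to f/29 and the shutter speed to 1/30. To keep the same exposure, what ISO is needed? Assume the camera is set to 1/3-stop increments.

Aperture: f/18 → f/20 → f/22 → f/25 → f/29 — 1 1/3 stops smaller aperture (darker).
Shutter speed: 1/50 → 1/40 → 1/30 — 2/3 stop longer (brighter).
Net change so far: 2/3 stop darker. Offset with the ISO: 100 → 125 → 160.

ISO 160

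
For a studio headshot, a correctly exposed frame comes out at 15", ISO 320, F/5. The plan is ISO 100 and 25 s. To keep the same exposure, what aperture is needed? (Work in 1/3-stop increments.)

f/3.5

ISO: 320 → 250 → 200 → 160 → 125 → 100 — 1 2/3 stops dropped (darker).
Shutter speed: 15 → 20 → 25 — 2/3 stop slower (brighter).
Net change so far: 1 stop darker. Offset with the aperture: f/5 → f/4.5 → f/4 → f/3.5.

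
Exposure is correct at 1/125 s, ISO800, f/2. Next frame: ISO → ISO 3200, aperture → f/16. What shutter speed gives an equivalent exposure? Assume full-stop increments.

1/8s

ISO: 800 → 1600 → 3200 — 2 stops raised (brighter).
Aperture: f/2 → f/2.8 → f/4 → f/5.6 → f/8 → f/11 → f/16 — 6 stops smaller aperture (darker).
Net change so far: 4 stops darker. Offset with the shutter speed: 1/125 → 1/60 → 1/30 → 1/15 → 1/8.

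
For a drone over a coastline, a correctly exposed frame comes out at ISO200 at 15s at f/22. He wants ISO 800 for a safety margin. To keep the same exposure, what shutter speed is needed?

4 s

ISO: 200 → 400 → 800 — 2 stops higher (brighter).
Need 2 stops darker from the shutter speed: 15 → 8 → 4.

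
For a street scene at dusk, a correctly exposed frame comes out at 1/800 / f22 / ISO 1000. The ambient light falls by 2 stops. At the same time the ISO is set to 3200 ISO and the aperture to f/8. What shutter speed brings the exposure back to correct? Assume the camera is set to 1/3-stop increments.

1/5000s

Scene light: 2 stops darker.
ISO: 1000 → 1250 → 1600 → 2000 → 2500 → 3200 — 1 2/3 stops raised (brighter).
Aperture: f/22 → f/20 → f/18 → f/16 → f/14 → f/13 → f/11 → f/10 → f/9 → f/8 — 3 stops opened up (brighter).
Net so far: 2 2/3 stops brighter. Shutter speed: 1/800 → 1/1000 → 1/1250 → 1/1600 → 1/2000 → 1/2500 → 1/3200 → 1/4000 → 1/5000.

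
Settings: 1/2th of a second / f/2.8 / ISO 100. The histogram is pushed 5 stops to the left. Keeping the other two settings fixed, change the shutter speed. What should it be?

15 s

Underexposed by 5 stops → need 5 stops brighter.
Shutter speed: 1/2 → 1 → 2 → 4 → 8 → 15.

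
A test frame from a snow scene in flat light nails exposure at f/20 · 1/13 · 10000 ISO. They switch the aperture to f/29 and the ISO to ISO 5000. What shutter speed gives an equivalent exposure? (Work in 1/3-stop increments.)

0.3 s

Aperture: f/20 → f/22 → f/25 → f/29 — 1 stop smaller aperture (darker).
ISO: 10000 → 8000 → 6400 → 5000 — 1 stop dropped (darker).
Net change so far: 2 stops darker. Offset with the shutter speed: 1/13 → 1/10 → 1/8 → 1/6 → 1/5 → 1/4 → 0.3.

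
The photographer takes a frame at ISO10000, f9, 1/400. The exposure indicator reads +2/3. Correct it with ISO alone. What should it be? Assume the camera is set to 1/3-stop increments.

ISO 6400

Overexposed by 2/3 stop → need 2/3 stop darker.
ISO: 10000 → 8000 → 6400.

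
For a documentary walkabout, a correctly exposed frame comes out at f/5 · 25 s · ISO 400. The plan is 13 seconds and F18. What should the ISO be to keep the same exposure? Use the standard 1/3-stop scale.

Shutter speed: 25 → 20 → 15 → 13 — 1 stop shorter (darker).
Aperture: f/5 → f/5.6 → f/6.3 → f/7.1 → f/8 → f/9 → f/10 → f/11 → f/13 → f/14 → f/16 → f/18 — 3 2/3 stops stopped down (darker).
Net change so far: 4 2/3 stops darker. Offset with the ISO: 400 → 500 → 640 → 800 → 1000 → 1250 → 1600 → 2000 → 2500 → 3200 → 4000 → 5000 → 6400 → 8000 → 10000.

ISO 10000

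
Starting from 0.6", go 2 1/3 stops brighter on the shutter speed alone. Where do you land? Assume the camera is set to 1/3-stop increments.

3.2 s

Shutter speed: 0.6 → 0.8 → 1 → 1.3 → 1.6 → 2 → 2.5 → 3.2 — 2 1/3 stops slower (brighter).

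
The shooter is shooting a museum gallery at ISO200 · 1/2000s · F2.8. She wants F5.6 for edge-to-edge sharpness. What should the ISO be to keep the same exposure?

Aperture: f/2.8 → f/4 → f/5.6 — 2 stops narrower (darker).
Need 2 stops brighter from the ISO: 200 → 400 → 800.

ISO 800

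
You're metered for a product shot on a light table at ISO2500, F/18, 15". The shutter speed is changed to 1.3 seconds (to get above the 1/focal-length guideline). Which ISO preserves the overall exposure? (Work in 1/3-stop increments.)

Shutter speed: 15 → 13 → 10 → 8 → 6 → 5 → 4 → 3.2 → 2.5 → 2 → 1.6 → 1.3 — 3 2/3 stops faster (darker).
Need 3 2/3 stops brighter from the ISO: 2500 → 3200 → 4000 → 5000 → 6400 → 8000 → 10000 → 12800 → 16000 → 20000 → 25600 → 32000.

ISO 32000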